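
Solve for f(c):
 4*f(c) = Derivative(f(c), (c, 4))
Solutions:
 f(c) = C1*exp(-sqrt(2)*c) + C2*exp(sqrt(2)*c) + C3*sin(sqrt(2)*c) + C4*cos(sqrt(2)*c)


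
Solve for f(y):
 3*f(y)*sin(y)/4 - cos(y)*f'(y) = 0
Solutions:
 f(y) = C1/cos(y)^(3/4)


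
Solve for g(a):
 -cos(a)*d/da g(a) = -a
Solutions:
 g(a) = C1 + Integral(a/cos(a), a)


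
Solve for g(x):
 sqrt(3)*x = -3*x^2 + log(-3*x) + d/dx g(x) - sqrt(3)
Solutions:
 g(x) = C1 + x^3 + sqrt(3)*x^2/2 - x*log(-x) + x*(-log(3) + 1 + sqrt(3))


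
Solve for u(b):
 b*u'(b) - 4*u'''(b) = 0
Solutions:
 u(b) = C1 + Integral(C2*airyai(2^(1/3)*b/2) + C3*airybi(2^(1/3)*b/2), b)


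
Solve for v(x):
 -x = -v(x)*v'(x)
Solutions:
 v(x) = -sqrt(C1 + x^2)
 v(x) = sqrt(C1 + x^2)


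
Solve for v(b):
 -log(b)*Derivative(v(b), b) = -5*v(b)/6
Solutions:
 v(b) = C1*exp(5*li(b)/6)


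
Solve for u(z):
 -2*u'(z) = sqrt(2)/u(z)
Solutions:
 u(z) = -sqrt(C1 - sqrt(2)*z)
 u(z) = sqrt(C1 - sqrt(2)*z)


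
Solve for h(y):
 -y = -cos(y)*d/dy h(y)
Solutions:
 h(y) = C1 + Integral(y/cos(y), y)


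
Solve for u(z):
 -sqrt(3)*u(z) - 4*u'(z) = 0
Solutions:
 u(z) = C1*exp(-sqrt(3)*z/4)


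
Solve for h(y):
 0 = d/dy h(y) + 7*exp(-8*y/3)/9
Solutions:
 h(y) = C1 + 7*exp(-8*y/3)/24


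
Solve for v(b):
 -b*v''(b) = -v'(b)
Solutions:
 v(b) = C1 + C2*b^2


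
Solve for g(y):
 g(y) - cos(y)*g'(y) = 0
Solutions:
 g(y) = C1*sqrt(sin(y) + 1)/sqrt(sin(y) - 1)


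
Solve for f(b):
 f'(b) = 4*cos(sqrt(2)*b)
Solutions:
 f(b) = C1 + 2*sqrt(2)*sin(sqrt(2)*b)


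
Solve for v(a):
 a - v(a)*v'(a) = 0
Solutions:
 v(a) = -sqrt(C1 + a^2)
 v(a) = sqrt(C1 + a^2)


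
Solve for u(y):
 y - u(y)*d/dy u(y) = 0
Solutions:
 u(y) = -sqrt(C1 + y^2)
 u(y) = sqrt(C1 + y^2)


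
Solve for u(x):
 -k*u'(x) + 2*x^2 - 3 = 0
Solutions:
 u(x) = C1 + 2*x^3/(3*k) - 3*x/k


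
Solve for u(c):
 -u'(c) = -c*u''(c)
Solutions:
 u(c) = C1 + C2*c^2


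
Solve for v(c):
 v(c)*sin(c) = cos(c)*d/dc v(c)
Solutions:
 v(c) = C1/cos(c)


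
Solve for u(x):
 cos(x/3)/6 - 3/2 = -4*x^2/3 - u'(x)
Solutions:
 u(x) = C1 - 4*x^3/9 + 3*x/2 - sin(x/3)/2


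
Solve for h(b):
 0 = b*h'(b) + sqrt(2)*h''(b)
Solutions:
 h(b) = C1 + C2*erf(2^(1/4)*b/2)


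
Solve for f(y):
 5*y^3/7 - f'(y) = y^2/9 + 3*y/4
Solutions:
 f(y) = C1 + 5*y^4/28 - y^3/27 - 3*y^2/8


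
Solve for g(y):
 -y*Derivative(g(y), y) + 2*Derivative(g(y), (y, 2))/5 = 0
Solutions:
 g(y) = C1 + C2*erfi(sqrt(5)*y/2)


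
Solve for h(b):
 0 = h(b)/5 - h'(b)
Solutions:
 h(b) = C1*exp(b/5)


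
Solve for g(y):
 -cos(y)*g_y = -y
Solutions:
 g(y) = C1 + Integral(y/cos(y), y)


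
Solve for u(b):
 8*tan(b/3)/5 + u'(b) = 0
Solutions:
 u(b) = C1 + 24*log(cos(b/3))/5


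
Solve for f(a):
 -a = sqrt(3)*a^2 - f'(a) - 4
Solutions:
 f(a) = C1 + sqrt(3)*a^3/3 + a^2/2 - 4*a


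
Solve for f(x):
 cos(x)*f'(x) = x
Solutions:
 f(x) = C1 + Integral(x/cos(x), x)


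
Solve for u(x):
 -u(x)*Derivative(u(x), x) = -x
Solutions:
 u(x) = -sqrt(C1 + x^2)
 u(x) = sqrt(C1 + x^2)


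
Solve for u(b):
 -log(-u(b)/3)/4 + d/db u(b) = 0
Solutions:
 -4*Integral(1/(log(-_y) - log(3)), (_y, u(b))) = C1 - b


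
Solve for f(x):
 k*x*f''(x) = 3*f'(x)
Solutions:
 f(x) = C1 + x^(((re(k) + 3)*re(k) + im(k)^2)/(re(k)^2 + im(k)^2))*(C2*sin(3*log(x)*Abs(im(k))/(re(k)^2 + im(k)^2)) + C3*cos(3*log(x)*im(k)/(re(k)^2 + im(k)^2)))


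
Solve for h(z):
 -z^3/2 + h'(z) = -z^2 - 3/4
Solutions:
 h(z) = C1 + z^4/8 - z^3/3 - 3*z/4


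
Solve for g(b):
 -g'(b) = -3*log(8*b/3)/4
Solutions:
 g(b) = C1 + 3*b*log(b)/4 - 3*b*log(3)/4 - 3*b/4 + 9*b*log(2)/4


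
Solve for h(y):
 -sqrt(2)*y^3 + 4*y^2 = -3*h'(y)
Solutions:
 h(y) = C1 + sqrt(2)*y^4/12 - 4*y^3/9


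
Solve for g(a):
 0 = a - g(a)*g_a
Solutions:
 g(a) = -sqrt(C1 + a^2)
 g(a) = sqrt(C1 + a^2)


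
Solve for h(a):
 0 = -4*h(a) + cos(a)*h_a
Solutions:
 h(a) = C1*(sin(a)^2 + 2*sin(a) + 1)/(sin(a)^2 - 2*sin(a) + 1)


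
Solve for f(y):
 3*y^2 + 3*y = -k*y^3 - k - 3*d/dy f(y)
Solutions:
 f(y) = C1 - k*y^4/12 - k*y/3 - y^3/3 - y^2/2


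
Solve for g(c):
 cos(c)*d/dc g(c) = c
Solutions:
 g(c) = C1 + Integral(c/cos(c), c)


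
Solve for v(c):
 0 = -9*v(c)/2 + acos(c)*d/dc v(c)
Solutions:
 v(c) = C1*exp(9*Integral(1/acos(c), c)/2)


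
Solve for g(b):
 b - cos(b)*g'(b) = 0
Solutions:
 g(b) = C1 + Integral(b/cos(b), b)


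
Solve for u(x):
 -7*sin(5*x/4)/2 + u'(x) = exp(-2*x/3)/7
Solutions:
 u(x) = C1 - 14*cos(5*x/4)/5 - 3*exp(-2*x/3)/14


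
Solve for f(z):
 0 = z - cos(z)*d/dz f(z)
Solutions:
 f(z) = C1 + Integral(z/cos(z), z)


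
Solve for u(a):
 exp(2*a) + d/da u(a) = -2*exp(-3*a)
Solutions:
 u(a) = C1 - exp(2*a)/2 + 2*exp(-3*a)/3


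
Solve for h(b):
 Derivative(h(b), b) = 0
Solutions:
 h(b) = C1


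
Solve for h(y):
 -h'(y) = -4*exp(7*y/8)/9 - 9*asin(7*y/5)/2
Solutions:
 h(y) = C1 + 9*y*asin(7*y/5)/2 + 9*sqrt(25 - 49*y^2)/14 + 32*exp(7*y/8)/63


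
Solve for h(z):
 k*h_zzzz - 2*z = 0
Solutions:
 h(z) = C1 + C2*z + C3*z^2 + C4*z^3 + z^5/(60*k)


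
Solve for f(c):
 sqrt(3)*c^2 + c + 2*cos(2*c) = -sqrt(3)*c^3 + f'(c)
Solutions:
 f(c) = C1 + sqrt(3)*c^4/4 + sqrt(3)*c^3/3 + c^2/2 + sin(2*c)


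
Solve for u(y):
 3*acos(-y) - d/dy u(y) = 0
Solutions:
 u(y) = C1 + 3*y*acos(-y) + 3*sqrt(1 - y^2)


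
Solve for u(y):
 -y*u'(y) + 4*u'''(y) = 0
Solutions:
 u(y) = C1 + Integral(C2*airyai(2^(1/3)*y/2) + C3*airybi(2^(1/3)*y/2), y)


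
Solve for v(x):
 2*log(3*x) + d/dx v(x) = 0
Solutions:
 v(x) = C1 - 2*x*log(x) - x*log(9) + 2*x


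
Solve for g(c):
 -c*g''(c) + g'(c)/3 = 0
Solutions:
 g(c) = C1 + C2*c^(4/3)


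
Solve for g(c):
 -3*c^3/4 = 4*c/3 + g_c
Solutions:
 g(c) = C1 - 3*c^4/16 - 2*c^2/3


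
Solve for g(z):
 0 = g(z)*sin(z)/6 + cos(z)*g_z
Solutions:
 g(z) = C1*cos(z)^(1/6)


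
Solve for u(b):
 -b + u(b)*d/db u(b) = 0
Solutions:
 u(b) = -sqrt(C1 + b^2)
 u(b) = sqrt(C1 + b^2)


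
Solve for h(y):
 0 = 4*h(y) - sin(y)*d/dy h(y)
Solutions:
 h(y) = C1*(cos(y)^2 - 2*cos(y) + 1)/(cos(y)^2 + 2*cos(y) + 1)


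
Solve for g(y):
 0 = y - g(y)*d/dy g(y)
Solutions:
 g(y) = -sqrt(C1 + y^2)
 g(y) = sqrt(C1 + y^2)


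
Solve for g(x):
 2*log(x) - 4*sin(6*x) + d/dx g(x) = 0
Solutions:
 g(x) = C1 - 2*x*log(x) + 2*x - 2*cos(6*x)/3


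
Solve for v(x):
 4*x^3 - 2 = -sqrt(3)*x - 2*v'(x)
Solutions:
 v(x) = C1 - x^4/2 - sqrt(3)*x^2/4 + x


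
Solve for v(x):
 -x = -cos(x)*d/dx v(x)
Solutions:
 v(x) = C1 + Integral(x/cos(x), x)


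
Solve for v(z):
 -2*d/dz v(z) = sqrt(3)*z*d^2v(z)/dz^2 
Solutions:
 v(z) = C1 + C2*z^(1 - 2*sqrt(3)/3)


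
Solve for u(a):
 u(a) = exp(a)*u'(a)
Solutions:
 u(a) = C1*exp(-exp(-a))


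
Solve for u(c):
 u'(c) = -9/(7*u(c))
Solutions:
 u(c) = -sqrt(C1 - 126*c)/7
 u(c) = sqrt(C1 - 126*c)/7


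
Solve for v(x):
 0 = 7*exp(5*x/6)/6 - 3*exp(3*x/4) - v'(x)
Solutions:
 v(x) = C1 + 7*exp(5*x/6)/5 - 4*exp(3*x/4)


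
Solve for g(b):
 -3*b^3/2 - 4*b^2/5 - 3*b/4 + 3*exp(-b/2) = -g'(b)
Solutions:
 g(b) = C1 + 3*b^4/8 + 4*b^3/15 + 3*b^2/8 + 6*exp(-b/2)


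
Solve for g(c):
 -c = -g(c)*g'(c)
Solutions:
 g(c) = -sqrt(C1 + c^2)
 g(c) = sqrt(C1 + c^2)


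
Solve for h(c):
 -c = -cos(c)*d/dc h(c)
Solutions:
 h(c) = C1 + Integral(c/cos(c), c)


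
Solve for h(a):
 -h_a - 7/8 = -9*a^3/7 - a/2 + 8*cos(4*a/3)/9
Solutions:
 h(a) = C1 + 9*a^4/28 + a^2/4 - 7*a/8 - 2*sin(4*a/3)/3


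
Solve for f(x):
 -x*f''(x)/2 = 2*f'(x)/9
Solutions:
 f(x) = C1 + C2*x^(5/9)


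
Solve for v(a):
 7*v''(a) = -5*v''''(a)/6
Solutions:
 v(a) = C1 + C2*a + C3*sin(sqrt(210)*a/5) + C4*cos(sqrt(210)*a/5)


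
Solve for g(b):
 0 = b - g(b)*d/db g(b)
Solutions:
 g(b) = -sqrt(C1 + b^2)
 g(b) = sqrt(C1 + b^2)


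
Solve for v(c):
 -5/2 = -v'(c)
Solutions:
 v(c) = C1 + 5*c/2


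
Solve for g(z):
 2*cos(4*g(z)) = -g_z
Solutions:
 g(z) = -asin((C1 + exp(16*z))/(C1 - exp(16*z)))/4 + pi/4
 g(z) = asin((C1 + exp(16*z))/(C1 - exp(16*z)))/4


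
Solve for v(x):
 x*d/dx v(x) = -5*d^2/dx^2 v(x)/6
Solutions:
 v(x) = C1 + C2*erf(sqrt(15)*x/5)


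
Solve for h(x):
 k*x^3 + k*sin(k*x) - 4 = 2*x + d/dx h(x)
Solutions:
 h(x) = C1 + k*x^4/4 - x^2 - 4*x - cos(k*x)


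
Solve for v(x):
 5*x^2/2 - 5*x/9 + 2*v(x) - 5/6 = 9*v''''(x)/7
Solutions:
 v(x) = C1*exp(-14^(1/4)*sqrt(3)*x/3) + C2*exp(14^(1/4)*sqrt(3)*x/3) + C3*sin(14^(1/4)*sqrt(3)*x/3) + C4*cos(14^(1/4)*sqrt(3)*x/3) - 5*x^2/4 + 5*x/18 + 5/12


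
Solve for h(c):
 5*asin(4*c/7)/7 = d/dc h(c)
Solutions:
 h(c) = C1 + 5*c*asin(4*c/7)/7 + 5*sqrt(49 - 16*c^2)/28


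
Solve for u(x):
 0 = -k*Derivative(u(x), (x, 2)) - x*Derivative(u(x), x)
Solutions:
 u(x) = C1 + C2*sqrt(k)*erf(sqrt(2)*x*sqrt(1/k)/2)


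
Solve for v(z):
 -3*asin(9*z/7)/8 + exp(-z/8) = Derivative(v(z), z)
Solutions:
 v(z) = C1 - 3*z*asin(9*z/7)/8 - sqrt(49 - 81*z^2)/24 - 8*exp(-z/8)


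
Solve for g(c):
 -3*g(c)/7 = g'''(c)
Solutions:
 g(c) = C3*exp(-3^(1/3)*7^(2/3)*c/7) + (C1*sin(3^(5/6)*7^(2/3)*c/14) + C2*cos(3^(5/6)*7^(2/3)*c/14))*exp(3^(1/3)*7^(2/3)*c/14)


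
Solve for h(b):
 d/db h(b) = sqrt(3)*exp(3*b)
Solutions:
 h(b) = C1 + sqrt(3)*exp(3*b)/3


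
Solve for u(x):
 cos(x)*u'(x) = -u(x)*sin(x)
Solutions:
 u(x) = C1*cos(x)


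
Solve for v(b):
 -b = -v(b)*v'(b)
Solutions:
 v(b) = -sqrt(C1 + b^2)
 v(b) = sqrt(C1 + b^2)


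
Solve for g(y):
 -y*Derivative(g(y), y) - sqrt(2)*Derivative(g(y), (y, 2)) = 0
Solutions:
 g(y) = C1 + C2*erf(2^(1/4)*y/2)


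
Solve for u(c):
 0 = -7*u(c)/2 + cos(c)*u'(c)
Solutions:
 u(c) = C1*(sin(c) + 1)^(7/4)/(sin(c) - 1)^(7/4)


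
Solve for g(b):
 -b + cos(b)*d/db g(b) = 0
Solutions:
 g(b) = C1 + Integral(b/cos(b), b)


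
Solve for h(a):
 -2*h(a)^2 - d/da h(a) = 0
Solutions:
 h(a) = 1/(C1 + 2*a)


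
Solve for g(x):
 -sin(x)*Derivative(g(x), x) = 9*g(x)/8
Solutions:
 g(x) = C1*(cos(x) + 1)^(9/16)/(cos(x) - 1)^(9/16)


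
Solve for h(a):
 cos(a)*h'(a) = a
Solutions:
 h(a) = C1 + Integral(a/cos(a), a)


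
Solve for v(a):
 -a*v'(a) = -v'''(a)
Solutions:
 v(a) = C1 + Integral(C2*airyai(a) + C3*airybi(a), a)


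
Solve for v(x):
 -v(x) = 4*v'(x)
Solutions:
 v(x) = C1*exp(-x/4)


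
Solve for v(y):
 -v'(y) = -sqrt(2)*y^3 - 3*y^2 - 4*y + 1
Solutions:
 v(y) = C1 + sqrt(2)*y^4/4 + y^3 + 2*y^2 - y


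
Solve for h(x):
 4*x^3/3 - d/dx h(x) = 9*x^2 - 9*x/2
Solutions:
 h(x) = C1 + x^4/3 - 3*x^3 + 9*x^2/4


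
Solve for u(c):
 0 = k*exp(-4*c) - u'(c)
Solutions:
 u(c) = C1 - k*exp(-4*c)/4


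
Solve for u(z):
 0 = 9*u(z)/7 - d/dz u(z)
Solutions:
 u(z) = C1*exp(9*z/7)


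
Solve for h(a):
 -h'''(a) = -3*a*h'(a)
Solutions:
 h(a) = C1 + Integral(C2*airyai(3^(1/3)*a) + C3*airybi(3^(1/3)*a), a)


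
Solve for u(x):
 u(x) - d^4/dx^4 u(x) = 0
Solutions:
 u(x) = C1*exp(-x) + C2*exp(x) + C3*sin(x) + C4*cos(x)


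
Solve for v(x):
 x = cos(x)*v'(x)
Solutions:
 v(x) = C1 + Integral(x/cos(x), x)


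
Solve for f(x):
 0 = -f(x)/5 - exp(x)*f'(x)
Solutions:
 f(x) = C1*exp(exp(-x)/5)


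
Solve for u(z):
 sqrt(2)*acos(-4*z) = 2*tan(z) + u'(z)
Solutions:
 u(z) = C1 + sqrt(2)*(z*acos(-4*z) + sqrt(1 - 16*z^2)/4) + 2*log(cos(z))


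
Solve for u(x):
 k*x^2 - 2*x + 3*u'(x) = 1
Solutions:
 u(x) = C1 - k*x^3/9 + x^2/3 + x/3


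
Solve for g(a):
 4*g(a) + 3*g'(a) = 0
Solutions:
 g(a) = C1*exp(-4*a/3)


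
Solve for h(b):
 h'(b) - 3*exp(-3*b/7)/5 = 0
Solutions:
 h(b) = C1 - 7*exp(-3*b/7)/5


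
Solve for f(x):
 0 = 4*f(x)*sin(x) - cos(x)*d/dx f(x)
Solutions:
 f(x) = C1/cos(x)^4


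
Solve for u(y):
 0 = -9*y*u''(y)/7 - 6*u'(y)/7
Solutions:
 u(y) = C1 + C2*y^(1/3)


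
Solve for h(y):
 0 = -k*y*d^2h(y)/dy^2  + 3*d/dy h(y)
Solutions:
 h(y) = C1 + y^(((re(k) + 3)*re(k) + im(k)^2)/(re(k)^2 + im(k)^2))*(C2*sin(3*log(y)*Abs(im(k))/(re(k)^2 + im(k)^2)) + C3*cos(3*log(y)*im(k)/(re(k)^2 + im(k)^2)))


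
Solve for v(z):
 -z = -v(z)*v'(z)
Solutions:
 v(z) = -sqrt(C1 + z^2)
 v(z) = sqrt(C1 + z^2)


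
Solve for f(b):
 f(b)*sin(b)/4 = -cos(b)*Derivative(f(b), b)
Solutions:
 f(b) = C1*cos(b)^(1/4)


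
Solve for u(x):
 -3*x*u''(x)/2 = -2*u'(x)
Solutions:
 u(x) = C1 + C2*x^(7/3)


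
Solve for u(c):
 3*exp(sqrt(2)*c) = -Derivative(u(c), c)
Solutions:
 u(c) = C1 - 3*sqrt(2)*exp(sqrt(2)*c)/2


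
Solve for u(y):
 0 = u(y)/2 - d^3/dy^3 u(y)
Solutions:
 u(y) = C3*exp(2^(2/3)*y/2) + (C1*sin(2^(2/3)*sqrt(3)*y/4) + C2*cos(2^(2/3)*sqrt(3)*y/4))*exp(-2^(2/3)*y/4)


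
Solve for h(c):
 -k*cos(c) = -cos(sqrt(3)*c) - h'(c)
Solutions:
 h(c) = C1 + k*sin(c) - sqrt(3)*sin(sqrt(3)*c)/3


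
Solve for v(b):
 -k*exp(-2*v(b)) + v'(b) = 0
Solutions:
 v(b) = log(-sqrt(C1 + 2*b*k))
 v(b) = log(C1 + 2*b*k)/2


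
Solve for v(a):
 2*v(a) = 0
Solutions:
 v(a) = 0


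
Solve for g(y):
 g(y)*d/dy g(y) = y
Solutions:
 g(y) = -sqrt(C1 + y^2)
 g(y) = sqrt(C1 + y^2)


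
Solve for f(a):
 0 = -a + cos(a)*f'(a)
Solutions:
 f(a) = C1 + Integral(a/cos(a), a)


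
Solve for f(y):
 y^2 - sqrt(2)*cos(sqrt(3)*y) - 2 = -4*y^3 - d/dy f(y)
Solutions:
 f(y) = C1 - y^4 - y^3/3 + 2*y + sqrt(6)*sin(sqrt(3)*y)/3


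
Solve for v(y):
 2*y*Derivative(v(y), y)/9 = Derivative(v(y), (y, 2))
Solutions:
 v(y) = C1 + C2*erfi(y/3)


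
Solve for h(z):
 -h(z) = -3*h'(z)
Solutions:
 h(z) = C1*exp(z/3)


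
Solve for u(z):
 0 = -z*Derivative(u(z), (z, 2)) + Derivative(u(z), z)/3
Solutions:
 u(z) = C1 + C2*z^(4/3)


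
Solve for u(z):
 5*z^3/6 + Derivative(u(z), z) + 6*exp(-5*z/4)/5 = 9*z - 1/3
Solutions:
 u(z) = C1 - 5*z^4/24 + 9*z^2/2 - z/3 + 24*exp(-5*z/4)/25


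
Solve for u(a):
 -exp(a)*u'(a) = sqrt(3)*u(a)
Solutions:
 u(a) = C1*exp(sqrt(3)*exp(-a))


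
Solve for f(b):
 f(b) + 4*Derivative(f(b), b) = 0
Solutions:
 f(b) = C1*exp(-b/4)


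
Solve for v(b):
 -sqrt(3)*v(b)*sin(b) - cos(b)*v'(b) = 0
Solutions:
 v(b) = C1*cos(b)^(sqrt(3))


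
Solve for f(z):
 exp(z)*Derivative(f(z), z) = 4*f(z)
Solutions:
 f(z) = C1*exp(-4*exp(-z))


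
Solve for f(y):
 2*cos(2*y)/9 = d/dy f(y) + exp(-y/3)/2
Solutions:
 f(y) = C1 + sin(2*y)/9 + 3*exp(-y/3)/2


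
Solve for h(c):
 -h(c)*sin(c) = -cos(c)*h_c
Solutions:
 h(c) = C1/cos(c)


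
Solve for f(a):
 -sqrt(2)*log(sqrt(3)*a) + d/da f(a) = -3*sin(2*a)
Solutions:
 f(a) = C1 + sqrt(2)*a*(log(a) - 1) + sqrt(2)*a*log(3)/2 + 3*cos(2*a)/2


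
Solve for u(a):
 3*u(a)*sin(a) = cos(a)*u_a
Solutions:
 u(a) = C1/cos(a)^3


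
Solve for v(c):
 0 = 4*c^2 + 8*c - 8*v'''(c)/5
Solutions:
 v(c) = C1 + C2*c + C3*c^2 + c^5/24 + 5*c^4/24


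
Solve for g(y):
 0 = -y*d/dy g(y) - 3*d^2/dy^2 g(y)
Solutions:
 g(y) = C1 + C2*erf(sqrt(6)*y/6)


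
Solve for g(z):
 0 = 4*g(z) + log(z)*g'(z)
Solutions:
 g(z) = C1*exp(-4*li(z))


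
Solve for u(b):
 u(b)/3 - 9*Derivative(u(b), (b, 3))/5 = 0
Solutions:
 u(b) = C3*exp(5^(1/3)*b/3) + (C1*sin(sqrt(3)*5^(1/3)*b/6) + C2*cos(sqrt(3)*5^(1/3)*b/6))*exp(-5^(1/3)*b/6)


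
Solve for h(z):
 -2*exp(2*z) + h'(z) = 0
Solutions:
 h(z) = C1 + exp(2*z)


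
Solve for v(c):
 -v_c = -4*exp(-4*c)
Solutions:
 v(c) = C1 - exp(-4*c)


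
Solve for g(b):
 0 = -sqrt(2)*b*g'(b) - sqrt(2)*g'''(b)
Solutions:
 g(b) = C1 + Integral(C2*airyai(-b) + C3*airybi(-b), b)


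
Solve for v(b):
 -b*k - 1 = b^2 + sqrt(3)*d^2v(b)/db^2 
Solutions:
 v(b) = C1 + C2*b - sqrt(3)*b^4/36 - sqrt(3)*b^3*k/18 - sqrt(3)*b^2/6


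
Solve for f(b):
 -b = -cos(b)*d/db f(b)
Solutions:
 f(b) = C1 + Integral(b/cos(b), b)


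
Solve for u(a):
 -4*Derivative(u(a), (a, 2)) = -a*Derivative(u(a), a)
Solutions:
 u(a) = C1 + C2*erfi(sqrt(2)*a/4)


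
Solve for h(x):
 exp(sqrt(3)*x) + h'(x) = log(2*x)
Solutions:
 h(x) = C1 + x*log(x) + x*(-1 + log(2)) - sqrt(3)*exp(sqrt(3)*x)/3


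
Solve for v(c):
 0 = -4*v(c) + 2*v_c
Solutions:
 v(c) = C1*exp(2*c)


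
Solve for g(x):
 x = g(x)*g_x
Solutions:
 g(x) = -sqrt(C1 + x^2)
 g(x) = sqrt(C1 + x^2)


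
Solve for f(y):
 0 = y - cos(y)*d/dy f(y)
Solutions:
 f(y) = C1 + Integral(y/cos(y), y)


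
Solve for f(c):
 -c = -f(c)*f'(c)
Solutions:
 f(c) = -sqrt(C1 + c^2)
 f(c) = sqrt(C1 + c^2)


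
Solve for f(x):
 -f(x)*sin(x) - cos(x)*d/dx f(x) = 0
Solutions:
 f(x) = C1*cos(x)


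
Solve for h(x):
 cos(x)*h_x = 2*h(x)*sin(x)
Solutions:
 h(x) = C1/cos(x)^2


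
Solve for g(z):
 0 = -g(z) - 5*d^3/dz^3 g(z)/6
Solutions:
 g(z) = C3*exp(-5^(2/3)*6^(1/3)*z/5) + (C1*sin(2^(1/3)*3^(5/6)*5^(2/3)*z/10) + C2*cos(2^(1/3)*3^(5/6)*5^(2/3)*z/10))*exp(5^(2/3)*6^(1/3)*z/10)


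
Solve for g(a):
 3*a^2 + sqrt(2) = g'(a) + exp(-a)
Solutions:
 g(a) = C1 + a^3 + sqrt(2)*a + exp(-a)


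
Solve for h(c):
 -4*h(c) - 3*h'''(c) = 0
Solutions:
 h(c) = C3*exp(-6^(2/3)*c/3) + (C1*sin(2^(2/3)*3^(1/6)*c/2) + C2*cos(2^(2/3)*3^(1/6)*c/2))*exp(6^(2/3)*c/6)


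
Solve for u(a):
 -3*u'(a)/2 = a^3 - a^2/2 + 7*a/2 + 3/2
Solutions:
 u(a) = C1 - a^4/6 + a^3/9 - 7*a^2/6 - a


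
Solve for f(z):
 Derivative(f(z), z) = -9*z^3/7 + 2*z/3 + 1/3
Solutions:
 f(z) = C1 - 9*z^4/28 + z^2/3 + z/3


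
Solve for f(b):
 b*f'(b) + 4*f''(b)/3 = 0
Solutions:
 f(b) = C1 + C2*erf(sqrt(6)*b/4)


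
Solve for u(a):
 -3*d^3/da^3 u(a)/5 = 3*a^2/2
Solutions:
 u(a) = C1 + C2*a + C3*a^2 - a^5/24


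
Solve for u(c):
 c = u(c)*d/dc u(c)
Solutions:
 u(c) = -sqrt(C1 + c^2)
 u(c) = sqrt(C1 + c^2)


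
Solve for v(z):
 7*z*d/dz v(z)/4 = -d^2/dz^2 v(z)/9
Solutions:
 v(z) = C1 + C2*erf(3*sqrt(14)*z/4)


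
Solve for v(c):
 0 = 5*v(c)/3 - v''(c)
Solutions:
 v(c) = C1*exp(-sqrt(15)*c/3) + C2*exp(sqrt(15)*c/3)


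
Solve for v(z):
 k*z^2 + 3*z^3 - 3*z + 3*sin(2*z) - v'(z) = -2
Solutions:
 v(z) = C1 + k*z^3/3 + 3*z^4/4 - 3*z^2/2 + 2*z - 3*cos(2*z)/2


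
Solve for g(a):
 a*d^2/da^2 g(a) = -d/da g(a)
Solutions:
 g(a) = C1 + C2*log(a)


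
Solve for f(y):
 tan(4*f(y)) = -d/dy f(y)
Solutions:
 f(y) = -asin(C1*exp(-4*y))/4 + pi/4
 f(y) = asin(C1*exp(-4*y))/4


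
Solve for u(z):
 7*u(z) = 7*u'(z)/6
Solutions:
 u(z) = C1*exp(6*z)


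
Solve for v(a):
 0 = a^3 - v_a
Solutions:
 v(a) = C1 + a^4/4


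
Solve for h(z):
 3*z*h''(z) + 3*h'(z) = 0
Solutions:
 h(z) = C1 + C2*log(z)


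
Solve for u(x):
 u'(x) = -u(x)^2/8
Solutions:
 u(x) = 8/(C1 + x)


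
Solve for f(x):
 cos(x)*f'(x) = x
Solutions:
 f(x) = C1 + Integral(x/cos(x), x)


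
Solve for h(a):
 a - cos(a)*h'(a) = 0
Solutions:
 h(a) = C1 + Integral(a/cos(a), a)


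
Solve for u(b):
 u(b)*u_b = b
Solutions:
 u(b) = -sqrt(C1 + b^2)
 u(b) = sqrt(C1 + b^2)


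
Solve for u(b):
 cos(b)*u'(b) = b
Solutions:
 u(b) = C1 + Integral(b/cos(b), b)


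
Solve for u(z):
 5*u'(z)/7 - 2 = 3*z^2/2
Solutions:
 u(z) = C1 + 7*z^3/10 + 14*z/5


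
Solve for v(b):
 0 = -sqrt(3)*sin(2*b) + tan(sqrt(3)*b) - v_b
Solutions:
 v(b) = C1 - sqrt(3)*log(cos(sqrt(3)*b))/3 + sqrt(3)*cos(2*b)/2


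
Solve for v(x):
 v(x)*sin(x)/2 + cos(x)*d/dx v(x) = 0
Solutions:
 v(x) = C1*sqrt(cos(x))


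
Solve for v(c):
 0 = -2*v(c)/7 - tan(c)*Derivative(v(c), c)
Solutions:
 v(c) = C1/sin(c)^(2/7)


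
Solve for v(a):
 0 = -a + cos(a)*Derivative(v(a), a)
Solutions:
 v(a) = C1 + Integral(a/cos(a), a)


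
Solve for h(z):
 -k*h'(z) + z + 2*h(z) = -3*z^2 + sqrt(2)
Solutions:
 h(z) = C1*exp(2*z/k) - 3*k^2/4 - 3*k*z/2 - k/4 - 3*z^2/2 - z/2 + sqrt(2)/2


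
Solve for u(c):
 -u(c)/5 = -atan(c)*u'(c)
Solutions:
 u(c) = C1*exp(Integral(1/atan(c), c)/5)


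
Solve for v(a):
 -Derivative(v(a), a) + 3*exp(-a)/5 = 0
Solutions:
 v(a) = C1 - 3*exp(-a)/5


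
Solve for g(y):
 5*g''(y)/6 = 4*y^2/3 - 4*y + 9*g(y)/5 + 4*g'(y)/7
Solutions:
 g(y) = C1*exp(3*y*(4 - sqrt(310))/35) + C2*exp(3*y*(4 + sqrt(310))/35) - 20*y^2/27 + 4580*y/1701 - 165100/107163


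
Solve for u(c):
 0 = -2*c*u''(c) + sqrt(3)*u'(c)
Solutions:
 u(c) = C1 + C2*c^(sqrt(3)/2 + 1)


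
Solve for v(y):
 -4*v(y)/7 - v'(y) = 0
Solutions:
 v(y) = C1*exp(-4*y/7)


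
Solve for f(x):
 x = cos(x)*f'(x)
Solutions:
 f(x) = C1 + Integral(x/cos(x), x)


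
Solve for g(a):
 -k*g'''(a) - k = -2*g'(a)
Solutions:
 g(a) = C1 + C2*exp(-sqrt(2)*a*sqrt(1/k)) + C3*exp(sqrt(2)*a*sqrt(1/k)) + a*k/2


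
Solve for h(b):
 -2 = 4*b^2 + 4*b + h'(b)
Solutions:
 h(b) = C1 - 4*b^3/3 - 2*b^2 - 2*b


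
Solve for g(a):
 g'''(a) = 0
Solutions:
 g(a) = C1 + C2*a + C3*a^2


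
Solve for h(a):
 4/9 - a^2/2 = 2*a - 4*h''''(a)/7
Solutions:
 h(a) = C1 + C2*a + C3*a^2 + C4*a^3 + 7*a^6/2880 + 7*a^5/240 - 7*a^4/216


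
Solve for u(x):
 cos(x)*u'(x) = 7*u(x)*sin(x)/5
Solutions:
 u(x) = C1/cos(x)^(7/5)


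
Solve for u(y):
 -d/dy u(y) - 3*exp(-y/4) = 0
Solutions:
 u(y) = C1 + 12*exp(-y/4)


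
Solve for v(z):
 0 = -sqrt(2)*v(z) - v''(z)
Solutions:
 v(z) = C1*sin(2^(1/4)*z) + C2*cos(2^(1/4)*z)


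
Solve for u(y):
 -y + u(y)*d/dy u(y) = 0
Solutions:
 u(y) = -sqrt(C1 + y^2)
 u(y) = sqrt(C1 + y^2)


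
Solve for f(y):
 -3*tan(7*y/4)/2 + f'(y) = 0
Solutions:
 f(y) = C1 - 6*log(cos(7*y/4))/7


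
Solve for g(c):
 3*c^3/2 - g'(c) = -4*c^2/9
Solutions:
 g(c) = C1 + 3*c^4/8 + 4*c^3/27


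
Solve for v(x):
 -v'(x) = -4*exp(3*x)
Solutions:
 v(x) = C1 + 4*exp(3*x)/3


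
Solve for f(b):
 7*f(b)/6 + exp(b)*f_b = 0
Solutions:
 f(b) = C1*exp(7*exp(-b)/6)


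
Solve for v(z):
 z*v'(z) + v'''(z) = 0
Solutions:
 v(z) = C1 + Integral(C2*airyai(-z) + C3*airybi(-z), z)


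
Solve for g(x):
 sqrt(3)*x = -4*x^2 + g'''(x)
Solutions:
 g(x) = C1 + C2*x + C3*x^2 + x^5/15 + sqrt(3)*x^4/24


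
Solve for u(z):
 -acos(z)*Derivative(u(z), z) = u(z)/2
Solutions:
 u(z) = C1*exp(-Integral(1/acos(z), z)/2)


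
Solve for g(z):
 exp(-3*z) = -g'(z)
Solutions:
 g(z) = C1 + exp(-3*z)/3


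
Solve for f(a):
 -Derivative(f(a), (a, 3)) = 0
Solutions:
 f(a) = C1 + C2*a + C3*a^2


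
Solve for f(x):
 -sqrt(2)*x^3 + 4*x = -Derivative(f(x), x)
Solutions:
 f(x) = C1 + sqrt(2)*x^4/4 - 2*x^2


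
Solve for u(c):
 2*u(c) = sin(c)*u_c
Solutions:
 u(c) = C1*(cos(c) - 1)/(cos(c) + 1)


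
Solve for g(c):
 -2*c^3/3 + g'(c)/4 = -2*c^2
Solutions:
 g(c) = C1 + 2*c^4/3 - 8*c^3/3


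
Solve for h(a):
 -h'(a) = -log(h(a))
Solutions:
 li(h(a)) = C1 + a


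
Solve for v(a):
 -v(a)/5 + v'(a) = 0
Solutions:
 v(a) = C1*exp(a/5)


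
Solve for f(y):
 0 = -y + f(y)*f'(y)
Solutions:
 f(y) = -sqrt(C1 + y^2)
 f(y) = sqrt(C1 + y^2)


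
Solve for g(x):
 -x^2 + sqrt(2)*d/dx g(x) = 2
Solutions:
 g(x) = C1 + sqrt(2)*x^3/6 + sqrt(2)*x


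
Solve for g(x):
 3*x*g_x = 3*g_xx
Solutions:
 g(x) = C1 + C2*erfi(sqrt(2)*x/2)


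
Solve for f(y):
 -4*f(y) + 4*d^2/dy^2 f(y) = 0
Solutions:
 f(y) = C1*exp(-y) + C2*exp(y)


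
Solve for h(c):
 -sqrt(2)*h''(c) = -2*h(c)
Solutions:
 h(c) = C1*exp(-2^(1/4)*c) + C2*exp(2^(1/4)*c)


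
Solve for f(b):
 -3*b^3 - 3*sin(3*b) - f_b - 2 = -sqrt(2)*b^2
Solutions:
 f(b) = C1 - 3*b^4/4 + sqrt(2)*b^3/3 - 2*b + cos(3*b)


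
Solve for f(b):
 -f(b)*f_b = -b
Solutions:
 f(b) = -sqrt(C1 + b^2)
 f(b) = sqrt(C1 + b^2)


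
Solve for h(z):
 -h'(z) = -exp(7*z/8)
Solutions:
 h(z) = C1 + 8*exp(7*z/8)/7


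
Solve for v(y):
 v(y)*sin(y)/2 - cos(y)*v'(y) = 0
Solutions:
 v(y) = C1/sqrt(cos(y))


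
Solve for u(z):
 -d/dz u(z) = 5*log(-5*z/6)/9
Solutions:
 u(z) = C1 - 5*z*log(-z)/9 + 5*z*(-log(5) + 1 + log(6))/9


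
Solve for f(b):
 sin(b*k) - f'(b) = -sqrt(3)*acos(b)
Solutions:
 f(b) = C1 + sqrt(3)*(b*acos(b) - sqrt(1 - b^2)) + Piecewise((-cos(b*k)/k, Ne(k, 0)), (0, True))


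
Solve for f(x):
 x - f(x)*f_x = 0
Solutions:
 f(x) = -sqrt(C1 + x^2)
 f(x) = sqrt(C1 + x^2)


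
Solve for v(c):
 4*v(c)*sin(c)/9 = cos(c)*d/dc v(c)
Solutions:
 v(c) = C1/cos(c)^(4/9)


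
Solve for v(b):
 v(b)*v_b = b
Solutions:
 v(b) = -sqrt(C1 + b^2)
 v(b) = sqrt(C1 + b^2)


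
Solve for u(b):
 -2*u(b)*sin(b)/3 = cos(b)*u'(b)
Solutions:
 u(b) = C1*cos(b)^(2/3)


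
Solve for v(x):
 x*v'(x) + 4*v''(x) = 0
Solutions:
 v(x) = C1 + C2*erf(sqrt(2)*x/4)


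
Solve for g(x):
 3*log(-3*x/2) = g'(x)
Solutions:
 g(x) = C1 + 3*x*log(-x) + 3*x*(-1 - log(2) + log(3))


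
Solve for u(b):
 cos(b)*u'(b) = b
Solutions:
 u(b) = C1 + Integral(b/cos(b), b)


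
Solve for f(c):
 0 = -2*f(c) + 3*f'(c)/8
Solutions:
 f(c) = C1*exp(16*c/3)


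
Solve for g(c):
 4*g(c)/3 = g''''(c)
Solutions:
 g(c) = C1*exp(-sqrt(2)*3^(3/4)*c/3) + C2*exp(sqrt(2)*3^(3/4)*c/3) + C3*sin(sqrt(2)*3^(3/4)*c/3) + C4*cos(sqrt(2)*3^(3/4)*c/3)


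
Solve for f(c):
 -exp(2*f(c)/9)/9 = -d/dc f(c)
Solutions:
 f(c) = 9*log(-sqrt(-1/(C1 + c))) - 9*log(2)/2 + 18*log(3)
 f(c) = 9*log(-1/(C1 + c))/2 - 9*log(2)/2 + 18*log(3)


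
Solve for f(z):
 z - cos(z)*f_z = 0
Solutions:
 f(z) = C1 + Integral(z/cos(z), z)


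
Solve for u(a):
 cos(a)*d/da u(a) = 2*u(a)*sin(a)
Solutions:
 u(a) = C1/cos(a)^2


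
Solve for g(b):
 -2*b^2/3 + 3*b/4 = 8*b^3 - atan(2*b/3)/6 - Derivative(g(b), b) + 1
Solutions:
 g(b) = C1 + 2*b^4 + 2*b^3/9 - 3*b^2/8 - b*atan(2*b/3)/6 + b + log(4*b^2 + 9)/8


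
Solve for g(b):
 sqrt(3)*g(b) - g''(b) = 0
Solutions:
 g(b) = C1*exp(-3^(1/4)*b) + C2*exp(3^(1/4)*b)


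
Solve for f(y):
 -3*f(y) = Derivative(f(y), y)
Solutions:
 f(y) = C1*exp(-3*y)


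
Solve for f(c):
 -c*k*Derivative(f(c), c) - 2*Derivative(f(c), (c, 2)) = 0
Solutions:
 f(c) = Piecewise((-sqrt(pi)*C1*erf(c*sqrt(k)/2)/sqrt(k) - C2, (k > 0) | (k < 0)), (-C1*c - C2, True))


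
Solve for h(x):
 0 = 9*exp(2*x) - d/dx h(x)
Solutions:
 h(x) = C1 + 9*exp(2*x)/2


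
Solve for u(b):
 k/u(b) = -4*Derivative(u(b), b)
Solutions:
 u(b) = -sqrt(C1 - 2*b*k)/2
 u(b) = sqrt(C1 - 2*b*k)/2


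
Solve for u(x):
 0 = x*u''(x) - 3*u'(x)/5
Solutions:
 u(x) = C1 + C2*x^(8/5)


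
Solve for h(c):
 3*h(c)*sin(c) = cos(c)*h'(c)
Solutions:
 h(c) = C1/cos(c)^3


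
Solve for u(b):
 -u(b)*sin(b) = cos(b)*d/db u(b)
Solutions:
 u(b) = C1*cos(b)


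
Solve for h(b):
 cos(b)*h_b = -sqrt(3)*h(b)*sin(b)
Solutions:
 h(b) = C1*cos(b)^(sqrt(3))


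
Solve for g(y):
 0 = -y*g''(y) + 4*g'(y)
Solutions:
 g(y) = C1 + C2*y^5


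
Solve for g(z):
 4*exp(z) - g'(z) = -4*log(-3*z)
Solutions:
 g(z) = C1 + 4*z*log(-z) + 4*z*(-1 + log(3)) + 4*exp(z)


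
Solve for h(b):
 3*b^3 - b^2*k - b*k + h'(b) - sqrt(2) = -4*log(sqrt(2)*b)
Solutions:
 h(b) = C1 - 3*b^4/4 + b^3*k/3 + b^2*k/2 - 4*b*log(b) - b*log(4) + sqrt(2)*b + 4*b


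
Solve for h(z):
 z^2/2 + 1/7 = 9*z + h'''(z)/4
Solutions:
 h(z) = C1 + C2*z + C3*z^2 + z^5/30 - 3*z^4/2 + 2*z^3/21


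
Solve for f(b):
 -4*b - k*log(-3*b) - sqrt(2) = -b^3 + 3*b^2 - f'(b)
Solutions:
 f(b) = C1 - b^4/4 + b^3 + 2*b^2 + b*k*log(-b) + b*(-k + k*log(3) + sqrt(2))


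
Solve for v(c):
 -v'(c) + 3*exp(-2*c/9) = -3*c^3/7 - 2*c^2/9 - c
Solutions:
 v(c) = C1 + 3*c^4/28 + 2*c^3/27 + c^2/2 - 27*exp(-2*c/9)/2


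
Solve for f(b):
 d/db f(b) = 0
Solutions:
 f(b) = C1


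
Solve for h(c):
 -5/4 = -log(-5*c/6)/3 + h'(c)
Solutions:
 h(c) = C1 + c*log(-c)/3 + c*(-19 - 4*log(6) + 4*log(5))/12


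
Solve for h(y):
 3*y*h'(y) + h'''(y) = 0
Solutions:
 h(y) = C1 + Integral(C2*airyai(-3^(1/3)*y) + C3*airybi(-3^(1/3)*y), y)


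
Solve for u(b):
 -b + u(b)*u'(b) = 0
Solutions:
 u(b) = -sqrt(C1 + b^2)
 u(b) = sqrt(C1 + b^2)


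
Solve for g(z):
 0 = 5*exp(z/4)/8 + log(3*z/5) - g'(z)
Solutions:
 g(z) = C1 + z*log(z) + z*(-log(5) - 1 + log(3)) + 5*exp(z/4)/2


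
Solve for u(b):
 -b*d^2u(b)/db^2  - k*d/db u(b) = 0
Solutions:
 u(b) = C1 + b^(1 - re(k))*(C2*sin(log(b)*Abs(im(k))) + C3*cos(log(b)*im(k)))


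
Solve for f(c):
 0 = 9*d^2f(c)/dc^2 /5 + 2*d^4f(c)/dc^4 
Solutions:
 f(c) = C1 + C2*c + C3*sin(3*sqrt(10)*c/10) + C4*cos(3*sqrt(10)*c/10)


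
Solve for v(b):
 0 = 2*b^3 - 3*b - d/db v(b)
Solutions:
 v(b) = C1 + b^4/2 - 3*b^2/2


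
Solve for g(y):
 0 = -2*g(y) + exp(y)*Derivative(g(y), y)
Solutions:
 g(y) = C1*exp(-2*exp(-y))


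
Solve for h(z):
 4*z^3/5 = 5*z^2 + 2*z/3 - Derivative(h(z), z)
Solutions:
 h(z) = C1 - z^4/5 + 5*z^3/3 + z^2/3


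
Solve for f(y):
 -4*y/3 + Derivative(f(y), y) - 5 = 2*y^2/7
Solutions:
 f(y) = C1 + 2*y^3/21 + 2*y^2/3 + 5*y


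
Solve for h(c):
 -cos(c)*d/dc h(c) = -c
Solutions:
 h(c) = C1 + Integral(c/cos(c), c)


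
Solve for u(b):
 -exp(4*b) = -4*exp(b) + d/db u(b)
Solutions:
 u(b) = C1 - exp(4*b)/4 + 4*exp(b)


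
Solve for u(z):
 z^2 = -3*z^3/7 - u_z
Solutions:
 u(z) = C1 - 3*z^4/28 - z^3/3


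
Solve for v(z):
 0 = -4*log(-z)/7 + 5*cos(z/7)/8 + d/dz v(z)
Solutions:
 v(z) = C1 + 4*z*log(-z)/7 - 4*z/7 - 35*sin(z/7)/8


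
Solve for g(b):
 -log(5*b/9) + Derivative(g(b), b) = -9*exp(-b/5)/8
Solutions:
 g(b) = C1 + b*log(b) + b*(-2*log(3) - 1 + log(5)) + 45*exp(-b/5)/8


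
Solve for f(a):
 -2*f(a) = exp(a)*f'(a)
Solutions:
 f(a) = C1*exp(2*exp(-a))


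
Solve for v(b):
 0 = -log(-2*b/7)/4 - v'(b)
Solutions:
 v(b) = C1 - b*log(-b)/4 + b*(-log(2) + 1 + log(7))/4


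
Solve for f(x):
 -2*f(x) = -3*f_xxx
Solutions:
 f(x) = C3*exp(2^(1/3)*3^(2/3)*x/3) + (C1*sin(2^(1/3)*3^(1/6)*x/2) + C2*cos(2^(1/3)*3^(1/6)*x/2))*exp(-2^(1/3)*3^(2/3)*x/6)


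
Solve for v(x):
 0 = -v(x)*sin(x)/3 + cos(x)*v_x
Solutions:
 v(x) = C1/cos(x)^(1/3)


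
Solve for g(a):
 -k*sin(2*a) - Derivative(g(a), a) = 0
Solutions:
 g(a) = C1 + k*cos(2*a)/2


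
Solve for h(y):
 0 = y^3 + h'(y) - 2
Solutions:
 h(y) = C1 - y^4/4 + 2*y


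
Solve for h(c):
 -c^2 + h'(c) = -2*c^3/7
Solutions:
 h(c) = C1 - c^4/14 + c^3/3


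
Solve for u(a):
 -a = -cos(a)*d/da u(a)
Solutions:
 u(a) = C1 + Integral(a/cos(a), a)


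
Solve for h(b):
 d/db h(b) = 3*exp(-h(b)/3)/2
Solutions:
 h(b) = 3*log(C1 + b/2)


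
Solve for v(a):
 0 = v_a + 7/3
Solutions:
 v(a) = C1 - 7*a/3


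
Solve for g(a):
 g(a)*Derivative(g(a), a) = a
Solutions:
 g(a) = -sqrt(C1 + a^2)
 g(a) = sqrt(C1 + a^2)


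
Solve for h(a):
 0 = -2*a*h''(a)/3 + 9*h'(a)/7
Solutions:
 h(a) = C1 + C2*a^(41/14)


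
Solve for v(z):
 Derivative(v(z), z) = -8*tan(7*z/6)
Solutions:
 v(z) = C1 + 48*log(cos(7*z/6))/7


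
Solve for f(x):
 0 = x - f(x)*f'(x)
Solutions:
 f(x) = -sqrt(C1 + x^2)
 f(x) = sqrt(C1 + x^2)


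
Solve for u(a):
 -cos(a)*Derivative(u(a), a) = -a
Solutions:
 u(a) = C1 + Integral(a/cos(a), a)


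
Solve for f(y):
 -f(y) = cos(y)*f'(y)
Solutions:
 f(y) = C1*sqrt(sin(y) - 1)/sqrt(sin(y) + 1)


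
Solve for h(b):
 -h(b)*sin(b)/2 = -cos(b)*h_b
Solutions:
 h(b) = C1/sqrt(cos(b))


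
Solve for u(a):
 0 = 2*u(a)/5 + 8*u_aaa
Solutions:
 u(a) = C3*exp(-50^(1/3)*a/10) + (C1*sin(sqrt(3)*50^(1/3)*a/20) + C2*cos(sqrt(3)*50^(1/3)*a/20))*exp(50^(1/3)*a/20)


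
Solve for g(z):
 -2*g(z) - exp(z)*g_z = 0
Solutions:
 g(z) = C1*exp(2*exp(-z))


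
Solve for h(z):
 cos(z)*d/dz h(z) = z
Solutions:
 h(z) = C1 + Integral(z/cos(z), z)


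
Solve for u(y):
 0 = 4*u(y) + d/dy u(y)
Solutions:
 u(y) = C1*exp(-4*y)


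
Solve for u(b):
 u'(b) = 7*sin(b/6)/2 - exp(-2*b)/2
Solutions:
 u(b) = C1 - 21*cos(b/6) + exp(-2*b)/4


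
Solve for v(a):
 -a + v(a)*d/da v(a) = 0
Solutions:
 v(a) = -sqrt(C1 + a^2)
 v(a) = sqrt(C1 + a^2)


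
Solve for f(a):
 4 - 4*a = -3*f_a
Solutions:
 f(a) = C1 + 2*a^2/3 - 4*a/3


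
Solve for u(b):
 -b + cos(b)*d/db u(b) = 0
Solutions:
 u(b) = C1 + Integral(b/cos(b), b)


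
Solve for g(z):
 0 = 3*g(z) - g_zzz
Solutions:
 g(z) = C3*exp(3^(1/3)*z) + (C1*sin(3^(5/6)*z/2) + C2*cos(3^(5/6)*z/2))*exp(-3^(1/3)*z/2)


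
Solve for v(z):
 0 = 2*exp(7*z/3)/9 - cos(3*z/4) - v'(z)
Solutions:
 v(z) = C1 + 2*exp(7*z/3)/21 - 4*sin(3*z/4)/3


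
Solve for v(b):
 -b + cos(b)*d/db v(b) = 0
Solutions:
 v(b) = C1 + Integral(b/cos(b), b)


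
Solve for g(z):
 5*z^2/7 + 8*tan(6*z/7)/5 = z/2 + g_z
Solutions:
 g(z) = C1 + 5*z^3/21 - z^2/4 - 28*log(cos(6*z/7))/15


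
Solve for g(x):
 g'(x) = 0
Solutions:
 g(x) = C1


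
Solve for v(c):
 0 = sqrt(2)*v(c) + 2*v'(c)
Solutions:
 v(c) = C1*exp(-sqrt(2)*c/2)


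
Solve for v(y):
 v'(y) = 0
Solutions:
 v(y) = C1


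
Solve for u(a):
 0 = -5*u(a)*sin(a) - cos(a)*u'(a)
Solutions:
 u(a) = C1*cos(a)^5


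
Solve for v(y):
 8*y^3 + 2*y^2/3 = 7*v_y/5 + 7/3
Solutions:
 v(y) = C1 + 10*y^4/7 + 10*y^3/63 - 5*y/3


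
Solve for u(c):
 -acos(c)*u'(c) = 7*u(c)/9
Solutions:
 u(c) = C1*exp(-7*Integral(1/acos(c), c)/9)


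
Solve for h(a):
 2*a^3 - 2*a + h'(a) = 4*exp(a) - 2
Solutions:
 h(a) = C1 - a^4/2 + a^2 - 2*a + 4*exp(a)


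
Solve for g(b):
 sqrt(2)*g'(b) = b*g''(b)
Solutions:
 g(b) = C1 + C2*b^(1 + sqrt(2))


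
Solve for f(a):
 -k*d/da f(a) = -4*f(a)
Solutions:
 f(a) = C1*exp(4*a/k)


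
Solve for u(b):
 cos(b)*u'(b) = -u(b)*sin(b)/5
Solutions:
 u(b) = C1*cos(b)^(1/5)


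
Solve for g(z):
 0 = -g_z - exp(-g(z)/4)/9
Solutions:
 g(z) = 4*log(C1 - z/36)


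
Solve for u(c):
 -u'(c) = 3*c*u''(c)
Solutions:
 u(c) = C1 + C2*c^(2/3)


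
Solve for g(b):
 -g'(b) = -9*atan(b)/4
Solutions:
 g(b) = C1 + 9*b*atan(b)/4 - 9*log(b^2 + 1)/8


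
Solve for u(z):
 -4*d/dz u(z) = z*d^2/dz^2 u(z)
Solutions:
 u(z) = C1 + C2/z^3


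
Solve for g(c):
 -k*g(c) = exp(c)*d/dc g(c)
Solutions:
 g(c) = C1*exp(k*exp(-c))


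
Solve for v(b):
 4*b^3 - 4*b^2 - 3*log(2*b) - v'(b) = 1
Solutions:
 v(b) = C1 + b^4 - 4*b^3/3 - 3*b*log(b) - b*log(8) + 2*b


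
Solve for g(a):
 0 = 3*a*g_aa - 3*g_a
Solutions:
 g(a) = C1 + C2*a^2


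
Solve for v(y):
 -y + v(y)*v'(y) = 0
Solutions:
 v(y) = -sqrt(C1 + y^2)
 v(y) = sqrt(C1 + y^2)


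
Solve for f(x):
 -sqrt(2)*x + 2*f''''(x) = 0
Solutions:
 f(x) = C1 + C2*x + C3*x^2 + C4*x^3 + sqrt(2)*x^5/240


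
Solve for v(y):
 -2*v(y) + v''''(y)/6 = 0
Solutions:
 v(y) = C1*exp(-sqrt(2)*3^(1/4)*y) + C2*exp(sqrt(2)*3^(1/4)*y) + C3*sin(sqrt(2)*3^(1/4)*y) + C4*cos(sqrt(2)*3^(1/4)*y)


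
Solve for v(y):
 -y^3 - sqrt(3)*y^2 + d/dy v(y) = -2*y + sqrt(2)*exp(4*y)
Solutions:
 v(y) = C1 + y^4/4 + sqrt(3)*y^3/3 - y^2 + sqrt(2)*exp(4*y)/4


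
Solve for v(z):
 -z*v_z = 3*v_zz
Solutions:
 v(z) = C1 + C2*erf(sqrt(6)*z/6)


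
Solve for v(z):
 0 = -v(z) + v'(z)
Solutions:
 v(z) = C1*exp(z)


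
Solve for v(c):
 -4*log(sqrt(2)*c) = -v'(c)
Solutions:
 v(c) = C1 + 4*c*log(c) - 4*c + c*log(4)


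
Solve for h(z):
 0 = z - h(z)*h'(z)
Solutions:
 h(z) = -sqrt(C1 + z^2)
 h(z) = sqrt(C1 + z^2)


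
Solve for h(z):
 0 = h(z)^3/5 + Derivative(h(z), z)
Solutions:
 h(z) = -sqrt(10)*sqrt(-1/(C1 - z))/2
 h(z) = sqrt(10)*sqrt(-1/(C1 - z))/2


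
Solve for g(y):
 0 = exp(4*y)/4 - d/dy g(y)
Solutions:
 g(y) = C1 + exp(4*y)/16


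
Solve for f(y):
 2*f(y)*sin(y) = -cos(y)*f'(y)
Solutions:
 f(y) = C1*cos(y)^2


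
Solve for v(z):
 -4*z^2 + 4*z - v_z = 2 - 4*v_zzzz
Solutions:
 v(z) = C1 + C4*exp(2^(1/3)*z/2) - 4*z^3/3 + 2*z^2 - 2*z + (C2*sin(2^(1/3)*sqrt(3)*z/4) + C3*cos(2^(1/3)*sqrt(3)*z/4))*exp(-2^(1/3)*z/4)


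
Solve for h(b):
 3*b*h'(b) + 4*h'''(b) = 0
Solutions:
 h(b) = C1 + Integral(C2*airyai(-6^(1/3)*b/2) + C3*airybi(-6^(1/3)*b/2), b)


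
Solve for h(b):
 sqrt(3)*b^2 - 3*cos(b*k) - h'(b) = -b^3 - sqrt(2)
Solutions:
 h(b) = C1 + b^4/4 + sqrt(3)*b^3/3 + sqrt(2)*b - 3*sin(b*k)/k


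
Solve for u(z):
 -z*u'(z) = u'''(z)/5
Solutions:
 u(z) = C1 + Integral(C2*airyai(-5^(1/3)*z) + C3*airybi(-5^(1/3)*z), z)


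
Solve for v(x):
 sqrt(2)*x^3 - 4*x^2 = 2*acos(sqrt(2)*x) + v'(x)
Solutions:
 v(x) = C1 + sqrt(2)*x^4/4 - 4*x^3/3 - 2*x*acos(sqrt(2)*x) + sqrt(2)*sqrt(1 - 2*x^2)


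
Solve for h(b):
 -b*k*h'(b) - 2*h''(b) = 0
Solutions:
 h(b) = Piecewise((-sqrt(pi)*C1*erf(b*sqrt(k)/2)/sqrt(k) - C2, (k > 0) | (k < 0)), (-C1*b - C2, True))


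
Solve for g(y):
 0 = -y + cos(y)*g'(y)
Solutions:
 g(y) = C1 + Integral(y/cos(y), y)


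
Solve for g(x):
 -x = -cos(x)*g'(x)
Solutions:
 g(x) = C1 + Integral(x/cos(x), x)


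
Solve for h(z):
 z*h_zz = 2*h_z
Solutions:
 h(z) = C1 + C2*z^3


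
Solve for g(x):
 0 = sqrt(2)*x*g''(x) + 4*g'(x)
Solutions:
 g(x) = C1 + C2*x^(1 - 2*sqrt(2))


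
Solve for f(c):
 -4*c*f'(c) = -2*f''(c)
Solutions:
 f(c) = C1 + C2*erfi(c)


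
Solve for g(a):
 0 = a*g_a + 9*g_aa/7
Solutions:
 g(a) = C1 + C2*erf(sqrt(14)*a/6)


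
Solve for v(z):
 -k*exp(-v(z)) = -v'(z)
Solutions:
 v(z) = log(C1 + k*z)


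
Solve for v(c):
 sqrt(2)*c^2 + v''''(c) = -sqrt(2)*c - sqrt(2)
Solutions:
 v(c) = C1 + C2*c + C3*c^2 + C4*c^3 - sqrt(2)*c^6/360 - sqrt(2)*c^5/120 - sqrt(2)*c^4/24


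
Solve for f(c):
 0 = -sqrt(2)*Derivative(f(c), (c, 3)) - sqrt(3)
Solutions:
 f(c) = C1 + C2*c + C3*c^2 - sqrt(6)*c^3/12


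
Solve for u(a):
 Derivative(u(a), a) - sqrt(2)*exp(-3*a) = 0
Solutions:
 u(a) = C1 - sqrt(2)*exp(-3*a)/3


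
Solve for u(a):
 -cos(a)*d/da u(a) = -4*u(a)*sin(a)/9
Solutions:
 u(a) = C1/cos(a)^(4/9)


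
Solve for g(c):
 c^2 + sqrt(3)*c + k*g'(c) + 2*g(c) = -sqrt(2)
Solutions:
 g(c) = C1*exp(-2*c/k) - c^2/2 + c*k/2 - sqrt(3)*c/2 - k^2/4 + sqrt(3)*k/4 - sqrt(2)/2


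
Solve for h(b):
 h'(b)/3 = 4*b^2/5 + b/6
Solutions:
 h(b) = C1 + 4*b^3/5 + b^2/4


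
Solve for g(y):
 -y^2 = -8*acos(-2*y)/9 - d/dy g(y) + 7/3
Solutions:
 g(y) = C1 + y^3/3 - 8*y*acos(-2*y)/9 + 7*y/3 - 4*sqrt(1 - 4*y^2)/9


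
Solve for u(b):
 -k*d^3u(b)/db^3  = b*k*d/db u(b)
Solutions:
 u(b) = C1 + Integral(C2*airyai(-b) + C3*airybi(-b), b)


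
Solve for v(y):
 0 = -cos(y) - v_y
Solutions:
 v(y) = C1 - sin(y)


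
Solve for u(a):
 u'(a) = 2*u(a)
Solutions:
 u(a) = C1*exp(2*a)


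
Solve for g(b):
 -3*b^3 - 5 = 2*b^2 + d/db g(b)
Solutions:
 g(b) = C1 - 3*b^4/4 - 2*b^3/3 - 5*b


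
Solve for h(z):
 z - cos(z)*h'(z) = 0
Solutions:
 h(z) = C1 + Integral(z/cos(z), z)


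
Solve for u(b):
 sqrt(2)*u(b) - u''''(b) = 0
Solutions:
 u(b) = C1*exp(-2^(1/8)*b) + C2*exp(2^(1/8)*b) + C3*sin(2^(1/8)*b) + C4*cos(2^(1/8)*b)


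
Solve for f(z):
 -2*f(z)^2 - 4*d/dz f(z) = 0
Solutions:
 f(z) = 2/(C1 + z)


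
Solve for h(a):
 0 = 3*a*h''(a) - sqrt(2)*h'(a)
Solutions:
 h(a) = C1 + C2*a^(sqrt(2)/3 + 1)


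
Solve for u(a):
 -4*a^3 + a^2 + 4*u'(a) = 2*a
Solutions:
 u(a) = C1 + a^4/4 - a^3/12 + a^2/4


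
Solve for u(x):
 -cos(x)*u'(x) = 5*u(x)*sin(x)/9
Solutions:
 u(x) = C1*cos(x)^(5/9)


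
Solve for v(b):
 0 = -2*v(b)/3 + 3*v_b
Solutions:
 v(b) = C1*exp(2*b/9)


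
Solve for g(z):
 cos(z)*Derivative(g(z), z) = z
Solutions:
 g(z) = C1 + Integral(z/cos(z), z)
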